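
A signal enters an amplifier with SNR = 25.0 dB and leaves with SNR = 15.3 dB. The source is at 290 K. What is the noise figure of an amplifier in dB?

9.7 dB

NF (dB) = SNR_in(dB) − SNR_out(dB) when the source is at T₀
NF = 25.0 − 15.3 = 9.7 dB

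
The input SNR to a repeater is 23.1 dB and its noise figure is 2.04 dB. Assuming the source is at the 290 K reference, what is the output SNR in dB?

By definition F = SNR_in/SNR_out, so in dB: SNR_out = SNR_in − NF
SNR_out = 23.1 − 2.04 = 21.06 dB

21.06 dB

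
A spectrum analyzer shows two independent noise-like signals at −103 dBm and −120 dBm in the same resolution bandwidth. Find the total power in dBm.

Convert to linear, add, convert back:
P₁ = 5.01×10⁻¹⁴ W, P₂ = 1.00×10⁻¹⁵ W
P_tot = 5.11×10⁻¹⁴ W → 10 log₁₀(P_tot / 10⁻³) = −102.9 dBm

−102.9 dBm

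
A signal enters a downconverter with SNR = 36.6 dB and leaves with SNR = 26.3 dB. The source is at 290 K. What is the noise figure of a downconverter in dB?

NF (dB) = SNR_in(dB) − SNR_out(dB) when the source is at T₀
NF = 36.6 − 26.3 = 10.3 dB

10.3 dB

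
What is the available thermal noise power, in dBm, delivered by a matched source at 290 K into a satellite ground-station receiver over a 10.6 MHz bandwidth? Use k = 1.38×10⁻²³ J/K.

P_n = kTB = 1.38×10⁻²³ × 290 × 1.06×10⁷ = 4.24×10⁻¹⁴ W
In dBm: 10 log₁₀(4.24×10⁻¹⁴ / 10⁻³) = −103.7 dBm

−103.7 dBm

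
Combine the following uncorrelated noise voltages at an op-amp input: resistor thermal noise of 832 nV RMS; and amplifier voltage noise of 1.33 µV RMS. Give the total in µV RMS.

1.57 µV

Uncorrelated sources add in power (mean-square): V_tot = √(ΣV_i²)
V_tot = √[(8.32×10⁻⁷)² + (1.33×10⁻⁶)²] = 1.57×10⁻⁶ V = 1.57 µV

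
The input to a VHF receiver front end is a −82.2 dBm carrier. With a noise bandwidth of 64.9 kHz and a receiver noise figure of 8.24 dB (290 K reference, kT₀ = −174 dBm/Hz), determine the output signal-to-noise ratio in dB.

Noise floor: N = −174 + 10 log₁₀(B) + NF
10 log₁₀(6.49×10⁴) = 48.12 dB
N = −174 + 48.12 + 8.24 = −117.64 dBm
SNR = P_sig − N = −82.2 − (−117.64) = 35.44 dB → 35.4 dB

35.4 dB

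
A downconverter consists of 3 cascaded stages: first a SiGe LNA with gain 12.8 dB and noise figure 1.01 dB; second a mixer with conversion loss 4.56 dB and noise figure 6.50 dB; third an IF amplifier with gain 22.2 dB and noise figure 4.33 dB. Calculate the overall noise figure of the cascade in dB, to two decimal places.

2.31 dB

Convert to linear (a loss of L dB is a gain of −L dB): F_i = 10^(NF_i/10), G_i = 10^(G_i,dB/10)
  Stage 1: F_1 = 10^(1.01/10) = 1.262, G_1 = 10^(12.8/10) = 19.05
  Stage 2: F_2 = 10^(6.50/10) = 4.467, G_2 = 10^(−4.56/10) = 0.3499
  Stage 3: F_3 = 10^(4.33/10) = 2.710, G_3 = 10^(22.2/10) = 166.0
Friis cascade:
  F = 1.262 + (4.467 − 1)/19.05 + (2.710 − 1)/6.668 = 1.700
NF = 10 log₁₀(1.700) = 2.31 dB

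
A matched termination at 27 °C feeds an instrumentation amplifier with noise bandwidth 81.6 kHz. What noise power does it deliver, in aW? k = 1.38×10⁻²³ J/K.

T = 27 °C + 273.15 = 300.15 K
P_n = kTB = 1.38×10⁻²³ × 300.15 × 8.16×10⁴ = 3.38×10⁻¹⁶ W = 338 aW

338 aW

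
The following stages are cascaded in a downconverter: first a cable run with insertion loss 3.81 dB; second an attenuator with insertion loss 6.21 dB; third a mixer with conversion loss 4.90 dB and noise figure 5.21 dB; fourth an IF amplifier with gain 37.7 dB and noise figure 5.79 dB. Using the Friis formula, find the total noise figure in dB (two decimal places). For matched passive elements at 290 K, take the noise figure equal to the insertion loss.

20.79 dB

Convert to linear (a loss of L dB is a gain of −L dB): F_i = 10^(NF_i/10), G_i = 10^(G_i,dB/10)
  Stage 1: F_1 = 10^(3.81/10) = 2.404, G_1 = 10^(−3.81/10) = 0.4159
  Stage 2: F_2 = 10^(6.21/10) = 4.178, G_2 = 10^(−6.21/10) = 0.2393
  Stage 3: F_3 = 10^(5.21/10) = 3.319, G_3 = 10^(−4.90/10) = 0.3236
  Stage 4: F_4 = 10^(5.79/10) = 3.793, G_4 = 10^(37.7/10) = 5888
Friis cascade:
  F = 2.404 + (4.178 − 1)/0.4159 + (3.319 − 1)/0.09954 + (3.793 − 1)/0.03221 = 120.1
NF = 10 log₁₀(120.1) = 20.79 dB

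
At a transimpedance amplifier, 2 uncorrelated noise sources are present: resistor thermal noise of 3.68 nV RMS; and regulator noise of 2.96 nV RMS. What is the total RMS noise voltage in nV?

4.72 nV

Uncorrelated sources add in power (mean-square): V_tot = √(ΣV_i²)
V_tot = √[(3.68×10⁻⁹)² + (2.96×10⁻⁹)²] = 4.72×10⁻⁹ V = 4.72 nV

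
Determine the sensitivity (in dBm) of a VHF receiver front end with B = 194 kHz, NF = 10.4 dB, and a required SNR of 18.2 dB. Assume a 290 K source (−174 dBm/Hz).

Sensitivity = −174 + 10 log₁₀(B) + NF + SNR_min
= −174 + 52.88 + 10.4 + 18.2
= −92.52 dBm → −92.5 dBm

−92.5 dBm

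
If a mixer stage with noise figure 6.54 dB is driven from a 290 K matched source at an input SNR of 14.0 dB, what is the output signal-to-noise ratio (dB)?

By definition F = SNR_in/SNR_out, so in dB: SNR_out = SNR_in − NF
SNR_out = 14.0 − 6.54 = 7.46 dB

7.46 dB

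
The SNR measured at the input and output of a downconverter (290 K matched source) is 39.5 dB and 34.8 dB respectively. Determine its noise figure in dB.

NF (dB) = SNR_in(dB) − SNR_out(dB) when the source is at T₀
NF = 39.5 − 34.8 = 4.7 dB

4.7 dB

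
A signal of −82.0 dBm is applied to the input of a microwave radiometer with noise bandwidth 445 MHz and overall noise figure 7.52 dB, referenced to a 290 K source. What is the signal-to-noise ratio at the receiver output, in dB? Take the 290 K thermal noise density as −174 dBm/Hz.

−2.0 dB

Noise floor: N = −174 + 10 log₁₀(B) + NF
10 log₁₀(4.45×10⁸) = 86.48 dB
N = −174 + 86.48 + 7.52 = −80.00 dBm
SNR = P_sig − N = −82.0 − (−80.00) = −2.00 dB → −2.0 dB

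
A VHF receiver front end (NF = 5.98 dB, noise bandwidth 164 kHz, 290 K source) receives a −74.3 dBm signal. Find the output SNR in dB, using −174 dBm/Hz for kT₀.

41.6 dB

Noise floor: N = −174 + 10 log₁₀(B) + NF
10 log₁₀(1.64×10⁵) = 52.15 dB
N = −174 + 52.15 + 5.98 = −115.87 dBm
SNR = P_sig − N = −74.3 − (−115.87) = 41.57 dB → 41.6 dB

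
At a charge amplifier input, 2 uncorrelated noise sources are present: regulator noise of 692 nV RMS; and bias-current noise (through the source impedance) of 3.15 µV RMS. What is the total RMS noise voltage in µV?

Uncorrelated sources add in power (mean-square): V_tot = √(ΣV_i²)
V_tot = √[(6.92×10⁻⁷)² + (3.15×10⁻⁶)²] = 3.23×10⁻⁶ V = 3.23 µV

3.23 µV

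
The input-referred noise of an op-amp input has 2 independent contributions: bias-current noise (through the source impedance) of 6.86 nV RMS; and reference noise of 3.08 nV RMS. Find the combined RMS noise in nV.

Uncorrelated sources add in power (mean-square): V_tot = √(ΣV_i²)
V_tot = √[(6.86×10⁻⁹)² + (3.08×10⁻⁹)²] = 7.52×10⁻⁹ V = 7.52 nV

7.52 nV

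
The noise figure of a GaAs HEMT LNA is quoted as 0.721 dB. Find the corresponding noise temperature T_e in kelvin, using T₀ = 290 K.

F = 10^(0.721/10) = 1.18059
T_e = (F − 1)·T₀ = (1.18059 − 1) × 290 = 52.4 K

52.4 K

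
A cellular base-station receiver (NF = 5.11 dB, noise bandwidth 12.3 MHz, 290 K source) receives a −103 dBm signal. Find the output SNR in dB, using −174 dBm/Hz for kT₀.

−5.0 dB

Noise floor: N = −174 + 10 log₁₀(B) + NF
10 log₁₀(1.23×10⁷) = 70.9 dB
N = −174 + 70.9 + 5.11 = −97.99 dBm
SNR = P_sig − N = −103 − (−97.99) = −5.01 dB → −5.0 dB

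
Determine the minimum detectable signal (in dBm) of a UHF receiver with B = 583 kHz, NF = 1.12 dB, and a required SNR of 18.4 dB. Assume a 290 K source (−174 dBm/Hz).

Sensitivity = −174 + 10 log₁₀(B) + NF + SNR_min
= −174 + 57.66 + 1.12 + 18.4
= −96.82 dBm → −96.8 dBm

−96.8 dBm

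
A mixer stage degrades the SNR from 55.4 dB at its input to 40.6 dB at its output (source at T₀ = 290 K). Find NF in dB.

14.8 dB

NF (dB) = SNR_in(dB) − SNR_out(dB) when the source is at T₀
NF = 55.4 − 40.6 = 14.8 dB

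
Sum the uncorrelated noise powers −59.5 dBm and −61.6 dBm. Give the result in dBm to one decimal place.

−57.4 dBm

Convert to linear, add, convert back:
P₁ = 1.12×10⁻⁹ W, P₂ = 6.92×10⁻¹⁰ W
P_tot = 1.81×10⁻⁹ W → 10 log₁₀(P_tot / 10⁻³) = −57.4 dBm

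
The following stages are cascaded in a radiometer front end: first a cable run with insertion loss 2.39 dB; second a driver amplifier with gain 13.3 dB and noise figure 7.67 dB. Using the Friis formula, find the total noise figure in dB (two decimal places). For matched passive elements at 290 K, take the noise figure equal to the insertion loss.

Convert to linear (a loss of L dB is a gain of −L dB): F_i = 10^(NF_i/10), G_i = 10^(G_i,dB/10)
  Stage 1: F_1 = 10^(2.39/10) = 1.734, G_1 = 10^(−2.39/10) = 0.5768
  Stage 2: F_2 = 10^(7.67/10) = 5.848, G_2 = 10^(13.3/10) = 21.38
Friis cascade:
  F = 1.734 + (5.848 − 1)/0.5768 = 10.14
NF = 10 log₁₀(10.14) = 10.06 dB

10.06 dB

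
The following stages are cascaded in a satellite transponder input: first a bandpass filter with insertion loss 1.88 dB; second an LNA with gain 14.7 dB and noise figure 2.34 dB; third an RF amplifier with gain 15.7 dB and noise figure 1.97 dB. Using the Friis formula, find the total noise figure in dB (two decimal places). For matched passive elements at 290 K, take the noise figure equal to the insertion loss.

4.27 dB

Convert to linear (a loss of L dB is a gain of −L dB): F_i = 10^(NF_i/10), G_i = 10^(G_i,dB/10)
  Stage 1: F_1 = 10^(1.88/10) = 1.542, G_1 = 10^(−1.88/10) = 0.6486
  Stage 2: F_2 = 10^(2.34/10) = 1.714, G_2 = 10^(14.7/10) = 29.51
  Stage 3: F_3 = 10^(1.97/10) = 1.574, G_3 = 10^(15.7/10) = 37.15
Friis cascade:
  F = 1.542 + (1.714 − 1)/0.6486 + (1.574 − 1)/19.14 = 2.672
NF = 10 log₁₀(2.672) = 4.27 dB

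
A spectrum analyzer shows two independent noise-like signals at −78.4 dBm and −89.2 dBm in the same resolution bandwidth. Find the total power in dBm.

Convert to linear, add, convert back:
P₁ = 1.45×10⁻¹¹ W, P₂ = 1.20×10⁻¹² W
P_tot = 1.57×10⁻¹¹ W → 10 log₁₀(P_tot / 10⁻³) = −78.1 dBm

−78.1 dBm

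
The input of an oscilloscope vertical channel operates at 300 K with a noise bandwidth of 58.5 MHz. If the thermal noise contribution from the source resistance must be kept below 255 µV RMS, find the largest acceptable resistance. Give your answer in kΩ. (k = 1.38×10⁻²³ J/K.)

Johnson–Nyquist: V_n = √(4kTRB) ⇒ R = V_n² / (4kTB)
4kTB = 4 × 1.38×10⁻²³ × 300 × 5.85×10⁷ = 9.69×10⁻¹³
R = (2.55×10⁻⁴)² / 9.69×10⁻¹³ = 6.71×10⁴ Ω = 67.1 kΩ

67.1 kΩ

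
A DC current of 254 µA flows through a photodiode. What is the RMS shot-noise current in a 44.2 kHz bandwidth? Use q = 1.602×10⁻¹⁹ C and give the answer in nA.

I_n = √(2qI·B)
2qI·B = 2 × 1.602×10⁻¹⁹ × 2.54×10⁻⁴ × 4.42×10⁴ = 3.60×10⁻¹⁸ A²
I_n = √(3.60×10⁻¹⁸) = 1.90×10⁻⁹ A = 1.90 nA

1.90 nA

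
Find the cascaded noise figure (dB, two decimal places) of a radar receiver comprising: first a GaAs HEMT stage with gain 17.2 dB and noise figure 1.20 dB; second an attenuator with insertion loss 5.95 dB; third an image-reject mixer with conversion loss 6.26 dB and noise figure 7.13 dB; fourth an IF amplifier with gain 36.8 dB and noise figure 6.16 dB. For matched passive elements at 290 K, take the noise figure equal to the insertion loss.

Convert to linear (a loss of L dB is a gain of −L dB): F_i = 10^(NF_i/10), G_i = 10^(G_i,dB/10)
  Stage 1: F_1 = 10^(1.20/10) = 1.318, G_1 = 10^(17.2/10) = 52.48
  Stage 2: F_2 = 10^(5.95/10) = 3.936, G_2 = 10^(−5.95/10) = 0.2541
  Stage 3: F_3 = 10^(7.13/10) = 5.164, G_3 = 10^(−6.26/10) = 0.2366
  Stage 4: F_4 = 10^(6.16/10) = 4.130, G_4 = 10^(36.8/10) = 4786
Friis cascade:
  F = 1.318 + (3.936 − 1)/52.48 + (5.164 − 1)/13.34 + (4.130 − 1)/3.155 = 2.679
NF = 10 log₁₀(2.679) = 4.28 dB

4.28 dB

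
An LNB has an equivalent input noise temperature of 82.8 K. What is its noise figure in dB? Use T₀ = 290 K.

1.09 dB

F = 1 + T_e/T₀ = 1 + 82.8/290 = 1.28552
NF = 10 log₁₀(1.28552) = 1.09 dB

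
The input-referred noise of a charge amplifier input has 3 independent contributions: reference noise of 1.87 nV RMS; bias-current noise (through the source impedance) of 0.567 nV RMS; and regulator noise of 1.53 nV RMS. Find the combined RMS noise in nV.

2.48 nV

Uncorrelated sources add in power (mean-square): V_tot = √(ΣV_i²)
V_tot = √[(1.87×10⁻⁹)² + (5.67×10⁻¹⁰)² + (1.53×10⁻⁹)²] = 2.48×10⁻⁹ V = 2.48 nV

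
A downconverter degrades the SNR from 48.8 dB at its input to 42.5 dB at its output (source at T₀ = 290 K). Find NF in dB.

6.3 dB

NF (dB) = SNR_in(dB) − SNR_out(dB) when the source is at T₀
NF = 48.8 − 42.5 = 6.3 dB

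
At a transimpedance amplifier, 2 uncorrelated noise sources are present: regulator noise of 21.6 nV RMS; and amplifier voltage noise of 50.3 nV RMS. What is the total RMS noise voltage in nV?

Uncorrelated sources add in power (mean-square): V_tot = √(ΣV_i²)
V_tot = √[(2.16×10⁻⁸)² + (5.03×10⁻⁸)²] = 5.47×10⁻⁸ V = 54.7 nV

54.7 nV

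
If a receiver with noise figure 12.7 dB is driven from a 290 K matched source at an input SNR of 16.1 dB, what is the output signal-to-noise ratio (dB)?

3.4 dB

By definition F = SNR_in/SNR_out, so in dB: SNR_out = SNR_in − NF
SNR_out = 16.1 − 12.7 = 3.4 dB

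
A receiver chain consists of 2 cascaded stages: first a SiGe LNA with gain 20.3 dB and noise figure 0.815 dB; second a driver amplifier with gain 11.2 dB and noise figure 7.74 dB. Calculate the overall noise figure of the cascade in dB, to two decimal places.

Convert to linear (a loss of L dB is a gain of −L dB): F_i = 10^(NF_i/10), G_i = 10^(G_i,dB/10)
  Stage 1: F_1 = 10^(0.815/10) = 1.206, G_1 = 10^(20.3/10) = 107.2
  Stage 2: F_2 = 10^(7.74/10) = 5.943, G_2 = 10^(11.2/10) = 13.18
Friis cascade:
  F = 1.206 + (5.943 − 1)/107.2 = 1.253
NF = 10 log₁₀(1.253) = 0.98 dB

0.98 dB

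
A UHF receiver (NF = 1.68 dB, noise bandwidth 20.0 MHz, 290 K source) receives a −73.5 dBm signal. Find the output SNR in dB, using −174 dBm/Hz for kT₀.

25.8 dB

Noise floor: N = −174 + 10 log₁₀(B) + NF
10 log₁₀(2.00×10⁷) = 73.01 dB
N = −174 + 73.01 + 1.68 = −99.31 dBm
SNR = P_sig − N = −73.5 − (−99.31) = 25.81 dB → 25.8 dB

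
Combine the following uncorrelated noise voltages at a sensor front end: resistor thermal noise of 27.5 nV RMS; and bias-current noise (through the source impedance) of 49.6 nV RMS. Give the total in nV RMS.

Uncorrelated sources add in power (mean-square): V_tot = √(ΣV_i²)
V_tot = √[(2.75×10⁻⁸)² + (4.96×10⁻⁸)²] = 5.67×10⁻⁸ V = 56.7 nV

56.7 nV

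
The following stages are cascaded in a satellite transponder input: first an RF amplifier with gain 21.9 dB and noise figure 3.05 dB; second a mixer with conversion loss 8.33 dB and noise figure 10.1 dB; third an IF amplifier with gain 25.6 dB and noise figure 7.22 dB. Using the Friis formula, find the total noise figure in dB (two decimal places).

3.55 dB

Convert to linear (a loss of L dB is a gain of −L dB): F_i = 10^(NF_i/10), G_i = 10^(G_i,dB/10)
  Stage 1: F_1 = 10^(3.05/10) = 2.018, G_1 = 10^(21.9/10) = 154.9
  Stage 2: F_2 = 10^(10.1/10) = 10.23, G_2 = 10^(−8.33/10) = 0.1469
  Stage 3: F_3 = 10^(7.22/10) = 5.272, G_3 = 10^(25.6/10) = 363.1
Friis cascade:
  F = 2.018 + (10.23 − 1)/154.9 + (5.272 − 1)/22.75 = 2.266
NF = 10 log₁₀(2.266) = 3.55 dB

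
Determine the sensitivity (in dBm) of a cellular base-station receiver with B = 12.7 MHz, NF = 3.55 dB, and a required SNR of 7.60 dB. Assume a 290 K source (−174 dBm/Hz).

−91.8 dBm

Sensitivity = −174 + 10 log₁₀(B) + NF + SNR_min
= −174 + 71.04 + 3.55 + 7.60
= −91.81 dBm → −91.8 dBm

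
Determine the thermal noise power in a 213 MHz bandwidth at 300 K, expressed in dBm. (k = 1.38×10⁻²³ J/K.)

P_n = kTB = 1.38×10⁻²³ × 300 × 2.13×10⁸ = 8.82×10⁻¹³ W
In dBm: 10 log₁₀(8.82×10⁻¹³ / 10⁻³) = −90.5 dBm

−90.5 dBm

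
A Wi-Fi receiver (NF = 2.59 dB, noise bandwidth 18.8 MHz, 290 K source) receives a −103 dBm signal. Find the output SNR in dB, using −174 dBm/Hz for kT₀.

−4.3 dB

Noise floor: N = −174 + 10 log₁₀(B) + NF
10 log₁₀(1.88×10⁷) = 72.74 dB
N = −174 + 72.74 + 2.59 = −98.67 dBm
SNR = P_sig − N = −103 − (−98.67) = −4.33 dB → −4.3 dB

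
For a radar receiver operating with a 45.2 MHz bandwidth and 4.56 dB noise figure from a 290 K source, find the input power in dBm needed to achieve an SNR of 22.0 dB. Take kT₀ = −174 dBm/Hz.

Sensitivity = −174 + 10 log₁₀(B) + NF + SNR_min
= −174 + 76.55 + 4.56 + 22.0
= −70.89 dBm → −70.9 dBm

−70.9 dBm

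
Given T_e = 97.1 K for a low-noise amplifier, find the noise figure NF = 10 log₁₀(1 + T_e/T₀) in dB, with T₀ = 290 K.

F = 1 + T_e/T₀ = 1 + 97.1/290 = 1.33483
NF = 10 log₁₀(1.33483) = 1.25 dB

1.25 dB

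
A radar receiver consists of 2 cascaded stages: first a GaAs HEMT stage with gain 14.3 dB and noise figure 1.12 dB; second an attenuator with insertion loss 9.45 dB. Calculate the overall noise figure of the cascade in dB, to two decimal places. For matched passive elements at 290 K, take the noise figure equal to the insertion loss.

Convert to linear (a loss of L dB is a gain of −L dB): F_i = 10^(NF_i/10), G_i = 10^(G_i,dB/10)
  Stage 1: F_1 = 10^(1.12/10) = 1.294, G_1 = 10^(14.3/10) = 26.92
  Stage 2: F_2 = 10^(9.45/10) = 8.810, G_2 = 10^(−9.45/10) = 0.1135
Friis cascade:
  F = 1.294 + (8.810 − 1)/26.92 = 1.584
NF = 10 log₁₀(1.584) = 2.00 dB

2.00 dB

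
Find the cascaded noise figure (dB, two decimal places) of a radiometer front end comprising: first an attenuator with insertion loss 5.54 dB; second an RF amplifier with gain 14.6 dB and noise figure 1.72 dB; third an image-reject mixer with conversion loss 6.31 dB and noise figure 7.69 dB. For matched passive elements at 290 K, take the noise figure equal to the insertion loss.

7.73 dB

Convert to linear (a loss of L dB is a gain of −L dB): F_i = 10^(NF_i/10), G_i = 10^(G_i,dB/10)
  Stage 1: F_1 = 10^(5.54/10) = 3.581, G_1 = 10^(−5.54/10) = 0.2793
  Stage 2: F_2 = 10^(1.72/10) = 1.486, G_2 = 10^(14.6/10) = 28.84
  Stage 3: F_3 = 10^(7.69/10) = 5.875, G_3 = 10^(−6.31/10) = 0.2339
Friis cascade:
  F = 3.581 + (1.486 − 1)/0.2793 + (5.875 − 1)/8.054 = 5.926
NF = 10 log₁₀(5.926) = 7.73 dB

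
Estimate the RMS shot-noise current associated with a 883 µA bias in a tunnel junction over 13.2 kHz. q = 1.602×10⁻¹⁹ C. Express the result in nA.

I_n = √(2qI·B)
2qI·B = 2 × 1.602×10⁻¹⁹ × 8.83×10⁻⁴ × 1.32×10⁴ = 3.73×10⁻¹⁸ A²
I_n = √(3.73×10⁻¹⁸) = 1.93×10⁻⁹ A = 1.93 nA

1.93 nA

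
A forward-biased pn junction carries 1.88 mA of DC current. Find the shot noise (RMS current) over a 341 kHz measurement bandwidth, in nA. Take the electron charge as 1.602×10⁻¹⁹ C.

14.3 nA

I_n = √(2qI·B)
2qI·B = 2 × 1.602×10⁻¹⁹ × 1.88×10⁻³ × 3.41×10⁵ = 2.05×10⁻¹⁶ A²
I_n = √(2.05×10⁻¹⁶) = 1.43×10⁻⁸ A = 14.3 nA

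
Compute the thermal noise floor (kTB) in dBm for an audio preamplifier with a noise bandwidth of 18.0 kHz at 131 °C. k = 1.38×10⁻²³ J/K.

T = 131 °C + 273.15 = 404.15 K
P_n = kTB = 1.38×10⁻²³ × 404.15 × 1.80×10⁴ = 1.00×10⁻¹⁶ W
In dBm: 10 log₁₀(1.00×10⁻¹⁶ / 10⁻³) = −130.0 dBm

−130.0 dBm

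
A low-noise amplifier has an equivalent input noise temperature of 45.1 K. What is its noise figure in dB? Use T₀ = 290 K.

F = 1 + T_e/T₀ = 1 + 45.1/290 = 1.15552
NF = 10 log₁₀(1.15552) = 0.628 dB

0.628 dB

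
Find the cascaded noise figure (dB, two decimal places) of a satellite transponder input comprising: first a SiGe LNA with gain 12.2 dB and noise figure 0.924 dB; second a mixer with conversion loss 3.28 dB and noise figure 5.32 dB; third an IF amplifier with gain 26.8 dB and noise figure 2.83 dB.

Convert to linear (a loss of L dB is a gain of −L dB): F_i = 10^(NF_i/10), G_i = 10^(G_i,dB/10)
  Stage 1: F_1 = 10^(0.924/10) = 1.237, G_1 = 10^(12.2/10) = 16.60
  Stage 2: F_2 = 10^(5.32/10) = 3.404, G_2 = 10^(−3.28/10) = 0.4699
  Stage 3: F_3 = 10^(2.83/10) = 1.919, G_3 = 10^(26.8/10) = 478.6
Friis cascade:
  F = 1.237 + (3.404 − 1)/16.60 + (1.919 − 1)/7.798 = 1.500
NF = 10 log₁₀(1.500) = 1.76 dB

1.76 dB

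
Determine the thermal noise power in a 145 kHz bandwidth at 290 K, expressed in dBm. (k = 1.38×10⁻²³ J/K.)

P_n = kTB = 1.38×10⁻²³ × 290 × 1.45×10⁵ = 5.80×10⁻¹⁶ W
In dBm: 10 log₁₀(5.80×10⁻¹⁶ / 10⁻³) = −122.4 dBm

−122.4 dBm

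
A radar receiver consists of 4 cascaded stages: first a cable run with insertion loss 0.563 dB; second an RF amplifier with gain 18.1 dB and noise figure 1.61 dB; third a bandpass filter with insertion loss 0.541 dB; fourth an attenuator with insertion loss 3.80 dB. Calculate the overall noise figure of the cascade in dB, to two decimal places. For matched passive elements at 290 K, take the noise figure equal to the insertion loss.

Convert to linear (a loss of L dB is a gain of −L dB): F_i = 10^(NF_i/10), G_i = 10^(G_i,dB/10)
  Stage 1: F_1 = 10^(0.563/10) = 1.138, G_1 = 10^(−0.563/10) = 0.8784
  Stage 2: F_2 = 10^(1.61/10) = 1.449, G_2 = 10^(18.1/10) = 64.57
  Stage 3: F_3 = 10^(0.541/10) = 1.133, G_3 = 10^(−0.541/10) = 0.8829
  Stage 4: F_4 = 10^(3.80/10) = 2.399, G_4 = 10^(−3.80/10) = 0.4169
Friis cascade:
  F = 1.138 + (1.449 − 1)/0.8784 + (1.133 − 1)/56.72 + (2.399 − 1)/50.07 = 1.680
NF = 10 log₁₀(1.680) = 2.25 dB

2.25 dB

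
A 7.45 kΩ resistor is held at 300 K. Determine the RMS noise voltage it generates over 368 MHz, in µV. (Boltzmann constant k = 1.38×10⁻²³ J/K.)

V_n = √(4kTRB)
4kTRB = 4 × 1.38×10⁻²³ × 300 × 7.45×10³ × 3.68×10⁸ = 4.54×10⁻⁸ V²
V_n = √(4.54×10⁻⁸) = 2.13×10⁻⁴ V = 213 µV

213 µV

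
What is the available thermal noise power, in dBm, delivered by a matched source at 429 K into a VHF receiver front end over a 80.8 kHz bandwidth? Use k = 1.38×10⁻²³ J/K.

P_n = kTB = 1.38×10⁻²³ × 429 × 8.08×10⁴ = 4.78×10⁻¹⁶ W
In dBm: 10 log₁₀(4.78×10⁻¹⁶ / 10⁻³) = −123.2 dBm

−123.2 dBm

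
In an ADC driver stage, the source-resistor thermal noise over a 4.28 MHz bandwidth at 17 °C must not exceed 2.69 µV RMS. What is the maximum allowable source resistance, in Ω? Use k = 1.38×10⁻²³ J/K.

T = 17 °C + 273.15 = 290.15 K
Johnson–Nyquist: V_n = √(4kTRB) ⇒ R = V_n² / (4kTB)
4kTB = 4 × 1.38×10⁻²³ × 290.15 × 4.28×10⁶ = 6.85×10⁻¹⁴
R = (2.69×10⁻⁶)² / 6.85×10⁻¹⁴ = 1.06×10² Ω = 106 Ω

106 Ω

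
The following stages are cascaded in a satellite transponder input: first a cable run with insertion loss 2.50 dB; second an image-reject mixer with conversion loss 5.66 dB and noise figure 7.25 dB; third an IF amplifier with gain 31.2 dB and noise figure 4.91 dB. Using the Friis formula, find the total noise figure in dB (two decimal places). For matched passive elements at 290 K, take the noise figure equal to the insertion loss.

13.65 dB

Convert to linear (a loss of L dB is a gain of −L dB): F_i = 10^(NF_i/10), G_i = 10^(G_i,dB/10)
  Stage 1: F_1 = 10^(2.50/10) = 1.778, G_1 = 10^(−2.50/10) = 0.5623
  Stage 2: F_2 = 10^(7.25/10) = 5.309, G_2 = 10^(−5.66/10) = 0.2716
  Stage 3: F_3 = 10^(4.91/10) = 3.097, G_3 = 10^(31.2/10) = 1318
Friis cascade:
  F = 1.778 + (5.309 − 1)/0.5623 + (3.097 − 1)/0.1528 = 23.17
NF = 10 log₁₀(23.17) = 13.65 dB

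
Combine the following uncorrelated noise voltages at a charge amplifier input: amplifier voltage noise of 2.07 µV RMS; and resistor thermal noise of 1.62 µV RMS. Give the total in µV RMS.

2.63 µV

Uncorrelated sources add in power (mean-square): V_tot = √(ΣV_i²)
V_tot = √[(2.07×10⁻⁶)² + (1.62×10⁻⁶)²] = 2.63×10⁻⁶ V = 2.63 µV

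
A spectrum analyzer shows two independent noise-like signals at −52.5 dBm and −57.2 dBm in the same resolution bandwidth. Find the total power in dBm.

Convert to linear, add, convert back:
P₁ = 5.62×10⁻⁹ W, P₂ = 1.91×10⁻⁹ W
P_tot = 7.53×10⁻⁹ W → 10 log₁₀(P_tot / 10⁻³) = −51.2 dBm

−51.2 dBm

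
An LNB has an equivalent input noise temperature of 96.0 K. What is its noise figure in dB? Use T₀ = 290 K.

F = 1 + T_e/T₀ = 1 + 96.0/290 = 1.33103
NF = 10 log₁₀(1.33103) = 1.24 dB

1.24 dB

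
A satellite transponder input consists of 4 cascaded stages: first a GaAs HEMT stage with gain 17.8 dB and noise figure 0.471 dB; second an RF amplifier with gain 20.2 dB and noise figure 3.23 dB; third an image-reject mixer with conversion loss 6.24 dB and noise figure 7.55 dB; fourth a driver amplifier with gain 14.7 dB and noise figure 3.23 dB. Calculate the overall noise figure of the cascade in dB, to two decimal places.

Convert to linear (a loss of L dB is a gain of −L dB): F_i = 10^(NF_i/10), G_i = 10^(G_i,dB/10)
  Stage 1: F_1 = 10^(0.471/10) = 1.115, G_1 = 10^(17.8/10) = 60.26
  Stage 2: F_2 = 10^(3.23/10) = 2.104, G_2 = 10^(20.2/10) = 104.7
  Stage 3: F_3 = 10^(7.55/10) = 5.689, G_3 = 10^(−6.24/10) = 0.2377
  Stage 4: F_4 = 10^(3.23/10) = 2.104, G_4 = 10^(14.7/10) = 29.51
Friis cascade:
  F = 1.115 + (2.104 − 1)/60.26 + (5.689 − 1)/6310 + (2.104 − 1)/1500 = 1.134
NF = 10 log₁₀(1.134) = 0.55 dB

0.55 dB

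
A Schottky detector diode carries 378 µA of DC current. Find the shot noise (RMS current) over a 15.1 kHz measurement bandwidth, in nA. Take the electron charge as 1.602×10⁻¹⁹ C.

I_n = √(2qI·B)
2qI·B = 2 × 1.602×10⁻¹⁹ × 3.78×10⁻⁴ × 1.51×10⁴ = 1.83×10⁻¹⁸ A²
I_n = √(1.83×10⁻¹⁸) = 1.35×10⁻⁹ A = 1.35 nA

1.35 nA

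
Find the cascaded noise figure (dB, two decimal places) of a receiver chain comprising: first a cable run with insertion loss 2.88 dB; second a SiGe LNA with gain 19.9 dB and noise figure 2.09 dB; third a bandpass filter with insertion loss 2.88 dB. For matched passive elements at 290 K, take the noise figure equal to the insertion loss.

5.00 dB

Convert to linear (a loss of L dB is a gain of −L dB): F_i = 10^(NF_i/10), G_i = 10^(G_i,dB/10)
  Stage 1: F_1 = 10^(2.88/10) = 1.941, G_1 = 10^(−2.88/10) = 0.5152
  Stage 2: F_2 = 10^(2.09/10) = 1.618, G_2 = 10^(19.9/10) = 97.72
  Stage 3: F_3 = 10^(2.88/10) = 1.941, G_3 = 10^(−2.88/10) = 0.5152
Friis cascade:
  F = 1.941 + (1.618 − 1)/0.5152 + (1.941 − 1)/50.35 = 3.159
NF = 10 log₁₀(3.159) = 5.00 dB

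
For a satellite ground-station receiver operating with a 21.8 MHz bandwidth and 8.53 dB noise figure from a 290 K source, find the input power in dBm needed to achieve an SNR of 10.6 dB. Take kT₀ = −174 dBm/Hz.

Sensitivity = −174 + 10 log₁₀(B) + NF + SNR_min
= −174 + 73.38 + 8.53 + 10.6
= −81.49 dBm → −81.5 dBm

−81.5 dBm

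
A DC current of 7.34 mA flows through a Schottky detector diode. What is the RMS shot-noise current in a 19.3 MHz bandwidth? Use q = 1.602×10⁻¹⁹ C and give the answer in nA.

I_n = √(2qI·B)
2qI·B = 2 × 1.602×10⁻¹⁹ × 7.34×10⁻³ × 1.93×10⁷ = 4.54×10⁻¹⁴ A²
I_n = √(4.54×10⁻¹⁴) = 2.13×10⁻⁷ A = 213 nA

213 nA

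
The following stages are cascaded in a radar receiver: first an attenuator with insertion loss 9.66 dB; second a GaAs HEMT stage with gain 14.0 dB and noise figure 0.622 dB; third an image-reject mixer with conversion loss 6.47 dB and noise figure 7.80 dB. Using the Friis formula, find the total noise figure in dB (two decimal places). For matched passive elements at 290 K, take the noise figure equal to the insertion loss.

10.98 dB

Convert to linear (a loss of L dB is a gain of −L dB): F_i = 10^(NF_i/10), G_i = 10^(G_i,dB/10)
  Stage 1: F_1 = 10^(9.66/10) = 9.247, G_1 = 10^(−9.66/10) = 0.1081
  Stage 2: F_2 = 10^(0.622/10) = 1.154, G_2 = 10^(14.0/10) = 25.12
  Stage 3: F_3 = 10^(7.80/10) = 6.026, G_3 = 10^(−6.47/10) = 0.2254
Friis cascade:
  F = 9.247 + (1.154 − 1)/0.1081 + (6.026 − 1)/2.716 = 12.52
NF = 10 log₁₀(12.52) = 10.98 dB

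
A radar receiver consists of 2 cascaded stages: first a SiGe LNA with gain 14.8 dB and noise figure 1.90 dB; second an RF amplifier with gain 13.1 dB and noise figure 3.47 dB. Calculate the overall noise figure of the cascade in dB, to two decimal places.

2.01 dB

Convert to linear (a loss of L dB is a gain of −L dB): F_i = 10^(NF_i/10), G_i = 10^(G_i,dB/10)
  Stage 1: F_1 = 10^(1.90/10) = 1.549, G_1 = 10^(14.8/10) = 30.20
  Stage 2: F_2 = 10^(3.47/10) = 2.223, G_2 = 10^(13.1/10) = 20.42
Friis cascade:
  F = 1.549 + (2.223 − 1)/30.20 = 1.589
NF = 10 log₁₀(1.589) = 2.01 dB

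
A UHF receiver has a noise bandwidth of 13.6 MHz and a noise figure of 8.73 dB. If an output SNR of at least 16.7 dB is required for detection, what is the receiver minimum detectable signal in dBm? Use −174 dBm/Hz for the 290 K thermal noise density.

−77.2 dBm

Sensitivity = −174 + 10 log₁₀(B) + NF + SNR_min
= −174 + 71.34 + 8.73 + 16.7
= −77.23 dBm → −77.2 dBm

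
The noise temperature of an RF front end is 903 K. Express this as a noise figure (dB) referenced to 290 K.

6.14 dB

F = 1 + T_e/T₀ = 1 + 903/290 = 4.11379
NF = 10 log₁₀(4.11379) = 6.14 dB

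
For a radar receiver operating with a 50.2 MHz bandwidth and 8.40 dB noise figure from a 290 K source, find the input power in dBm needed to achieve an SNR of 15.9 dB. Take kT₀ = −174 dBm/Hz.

Sensitivity = −174 + 10 log₁₀(B) + NF + SNR_min
= −174 + 77.01 + 8.40 + 15.9
= −72.69 dBm → −72.7 dBm

−72.7 dBm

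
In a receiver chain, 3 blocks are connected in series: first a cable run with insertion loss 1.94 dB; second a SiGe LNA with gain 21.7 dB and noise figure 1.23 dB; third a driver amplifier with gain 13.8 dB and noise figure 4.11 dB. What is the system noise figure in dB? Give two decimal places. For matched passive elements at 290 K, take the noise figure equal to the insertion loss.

Convert to linear (a loss of L dB is a gain of −L dB): F_i = 10^(NF_i/10), G_i = 10^(G_i,dB/10)
  Stage 1: F_1 = 10^(1.94/10) = 1.563, G_1 = 10^(−1.94/10) = 0.6397
  Stage 2: F_2 = 10^(1.23/10) = 1.327, G_2 = 10^(21.7/10) = 147.9
  Stage 3: F_3 = 10^(4.11/10) = 2.576, G_3 = 10^(13.8/10) = 23.99
Friis cascade:
  F = 1.563 + (1.327 − 1)/0.6397 + (2.576 − 1)/94.62 = 2.092
NF = 10 log₁₀(2.092) = 3.20 dB

3.20 dB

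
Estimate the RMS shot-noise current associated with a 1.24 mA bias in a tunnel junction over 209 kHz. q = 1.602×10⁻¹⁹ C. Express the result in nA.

9.11 nA

I_n = √(2qI·B)
2qI·B = 2 × 1.602×10⁻¹⁹ × 1.24×10⁻³ × 2.09×10⁵ = 8.30×10⁻¹⁷ A²
I_n = √(8.30×10⁻¹⁷) = 9.11×10⁻⁹ A = 9.11 nA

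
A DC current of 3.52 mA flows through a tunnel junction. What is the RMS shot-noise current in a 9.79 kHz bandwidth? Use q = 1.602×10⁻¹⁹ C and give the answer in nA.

I_n = √(2qI·B)
2qI·B = 2 × 1.602×10⁻¹⁹ × 3.52×10⁻³ × 9.79×10³ = 1.10×10⁻¹⁷ A²
I_n = √(1.10×10⁻¹⁷) = 3.32×10⁻⁹ A = 3.32 nA

3.32 nA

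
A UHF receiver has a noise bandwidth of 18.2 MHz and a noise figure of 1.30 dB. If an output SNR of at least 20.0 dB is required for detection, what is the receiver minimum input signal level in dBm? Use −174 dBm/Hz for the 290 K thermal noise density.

Sensitivity = −174 + 10 log₁₀(B) + NF + SNR_min
= −174 + 72.6 + 1.30 + 20.0
= −80.10 dBm → −80.1 dBm

−80.1 dBm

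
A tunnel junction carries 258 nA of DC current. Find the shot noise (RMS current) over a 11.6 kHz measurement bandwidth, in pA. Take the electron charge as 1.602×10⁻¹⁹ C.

31.0 pA

I_n = √(2qI·B)
2qI·B = 2 × 1.602×10⁻¹⁹ × 2.58×10⁻⁷ × 1.16×10⁴ = 9.59×10⁻²² A²
I_n = √(9.59×10⁻²²) = 3.10×10⁻¹¹ A = 31.0 pA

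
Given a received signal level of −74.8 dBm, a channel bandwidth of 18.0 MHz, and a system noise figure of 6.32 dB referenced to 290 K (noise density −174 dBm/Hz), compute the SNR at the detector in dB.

Noise floor: N = −174 + 10 log₁₀(B) + NF
10 log₁₀(1.80×10⁷) = 72.55 dB
N = −174 + 72.55 + 6.32 = −95.13 dBm
SNR = P_sig − N = −74.8 − (−95.13) = 20.33 dB → 20.3 dB

20.3 dB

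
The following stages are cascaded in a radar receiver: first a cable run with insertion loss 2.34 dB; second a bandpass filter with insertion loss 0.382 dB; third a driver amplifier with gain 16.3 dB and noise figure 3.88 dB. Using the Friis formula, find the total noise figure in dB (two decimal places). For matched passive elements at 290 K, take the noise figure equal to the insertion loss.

Convert to linear (a loss of L dB is a gain of −L dB): F_i = 10^(NF_i/10), G_i = 10^(G_i,dB/10)
  Stage 1: F_1 = 10^(2.34/10) = 1.714, G_1 = 10^(−2.34/10) = 0.5834
  Stage 2: F_2 = 10^(0.382/10) = 1.092, G_2 = 10^(−0.382/10) = 0.9158
  Stage 3: F_3 = 10^(3.88/10) = 2.443, G_3 = 10^(16.3/10) = 42.66
Friis cascade:
  F = 1.714 + (1.092 − 1)/0.5834 + (2.443 − 1)/0.5343 = 4.573
NF = 10 log₁₀(4.573) = 6.60 dB

6.60 dB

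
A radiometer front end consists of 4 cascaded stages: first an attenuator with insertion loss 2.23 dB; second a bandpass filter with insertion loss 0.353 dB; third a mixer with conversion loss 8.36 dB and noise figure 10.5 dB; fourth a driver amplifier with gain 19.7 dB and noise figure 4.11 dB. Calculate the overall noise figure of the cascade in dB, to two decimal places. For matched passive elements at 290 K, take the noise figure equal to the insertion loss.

16.01 dB

Convert to linear (a loss of L dB is a gain of −L dB): F_i = 10^(NF_i/10), G_i = 10^(G_i,dB/10)
  Stage 1: F_1 = 10^(2.23/10) = 1.671, G_1 = 10^(−2.23/10) = 0.5984
  Stage 2: F_2 = 10^(0.353/10) = 1.085, G_2 = 10^(−0.353/10) = 0.9219
  Stage 3: F_3 = 10^(10.5/10) = 11.22, G_3 = 10^(−8.36/10) = 0.1459
  Stage 4: F_4 = 10^(4.11/10) = 2.576, G_4 = 10^(19.7/10) = 93.33
Friis cascade:
  F = 1.671 + (1.085 − 1)/0.5984 + (11.22 − 1)/0.5517 + (2.576 − 1)/0.08048 = 39.92
NF = 10 log₁₀(39.92) = 16.01 dB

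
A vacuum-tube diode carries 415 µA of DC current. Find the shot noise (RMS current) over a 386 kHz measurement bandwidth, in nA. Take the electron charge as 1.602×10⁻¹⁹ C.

I_n = √(2qI·B)
2qI·B = 2 × 1.602×10⁻¹⁹ × 4.15×10⁻⁴ × 3.86×10⁵ = 5.13×10⁻¹⁷ A²
I_n = √(5.13×10⁻¹⁷) = 7.16×10⁻⁹ A = 7.16 nA

7.16 nA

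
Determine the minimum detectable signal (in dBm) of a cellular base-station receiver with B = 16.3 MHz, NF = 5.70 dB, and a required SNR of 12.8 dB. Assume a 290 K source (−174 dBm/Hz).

Sensitivity = −174 + 10 log₁₀(B) + NF + SNR_min
= −174 + 72.12 + 5.70 + 12.8
= −83.38 dBm → −83.4 dBm

−83.4 dBm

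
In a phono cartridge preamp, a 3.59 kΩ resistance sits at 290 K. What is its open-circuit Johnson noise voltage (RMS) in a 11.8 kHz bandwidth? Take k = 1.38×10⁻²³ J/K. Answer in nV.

823 nV

V_n = √(4kTRB)
4kTRB = 4 × 1.38×10⁻²³ × 290 × 3.59×10³ × 1.18×10⁴ = 6.78×10⁻¹³ V²
V_n = √(6.78×10⁻¹³) = 8.23×10⁻⁷ V = 823 nV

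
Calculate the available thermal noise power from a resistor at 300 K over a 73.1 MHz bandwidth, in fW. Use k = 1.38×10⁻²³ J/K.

303 fW

P_n = kTB = 1.38×10⁻²³ × 300 × 7.31×10⁷ = 3.03×10⁻¹³ W = 303 fW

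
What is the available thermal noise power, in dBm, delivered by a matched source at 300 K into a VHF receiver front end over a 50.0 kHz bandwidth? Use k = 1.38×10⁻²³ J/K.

P_n = kTB = 1.38×10⁻²³ × 300 × 5.00×10⁴ = 2.07×10⁻¹⁶ W
In dBm: 10 log₁₀(2.07×10⁻¹⁶ / 10⁻³) = −126.8 dBm

−126.8 dBm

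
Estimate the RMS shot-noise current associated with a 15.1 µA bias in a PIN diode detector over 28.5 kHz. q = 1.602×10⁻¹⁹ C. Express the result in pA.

I_n = √(2qI·B)
2qI·B = 2 × 1.602×10⁻¹⁹ × 1.51×10⁻⁵ × 2.85×10⁴ = 1.38×10⁻¹⁹ A²
I_n = √(1.38×10⁻¹⁹) = 3.71×10⁻¹⁰ A = 371 pA

371 pA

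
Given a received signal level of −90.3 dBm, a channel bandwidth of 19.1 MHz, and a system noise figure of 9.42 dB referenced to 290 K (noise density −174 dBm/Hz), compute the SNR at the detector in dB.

1.5 dB

Noise floor: N = −174 + 10 log₁₀(B) + NF
10 log₁₀(1.91×10⁷) = 72.81 dB
N = −174 + 72.81 + 9.42 = −91.77 dBm
SNR = P_sig − N = −90.3 − (−91.77) = 1.47 dB → 1.5 dB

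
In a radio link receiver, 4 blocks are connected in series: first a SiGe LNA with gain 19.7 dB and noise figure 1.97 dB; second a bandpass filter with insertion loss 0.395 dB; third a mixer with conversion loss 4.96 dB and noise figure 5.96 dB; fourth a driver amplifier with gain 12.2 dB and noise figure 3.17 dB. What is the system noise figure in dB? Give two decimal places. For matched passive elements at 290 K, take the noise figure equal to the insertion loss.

Convert to linear (a loss of L dB is a gain of −L dB): F_i = 10^(NF_i/10), G_i = 10^(G_i,dB/10)
  Stage 1: F_1 = 10^(1.97/10) = 1.574, G_1 = 10^(19.7/10) = 93.33
  Stage 2: F_2 = 10^(0.395/10) = 1.095, G_2 = 10^(−0.395/10) = 0.9131
  Stage 3: F_3 = 10^(5.96/10) = 3.945, G_3 = 10^(−4.96/10) = 0.3192
  Stage 4: F_4 = 10^(3.17/10) = 2.075, G_4 = 10^(12.2/10) = 16.60
Friis cascade:
  F = 1.574 + (1.095 − 1)/93.33 + (3.945 − 1)/85.21 + (2.075 − 1)/27.20 = 1.649
NF = 10 log₁₀(1.649) = 2.17 dB

2.17 dB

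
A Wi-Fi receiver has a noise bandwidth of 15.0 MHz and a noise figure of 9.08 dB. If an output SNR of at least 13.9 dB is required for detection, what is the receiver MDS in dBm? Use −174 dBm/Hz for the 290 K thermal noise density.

−79.3 dBm

Sensitivity = −174 + 10 log₁₀(B) + NF + SNR_min
= −174 + 71.76 + 9.08 + 13.9
= −79.26 dBm → −79.3 dBm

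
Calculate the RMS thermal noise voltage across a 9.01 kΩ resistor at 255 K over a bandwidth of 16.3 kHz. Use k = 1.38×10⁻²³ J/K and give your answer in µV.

V_n = √(4kTRB)
4kTRB = 4 × 1.38×10⁻²³ × 255 × 9.01×10³ × 1.63×10⁴ = 2.07×10⁻¹² V²
V_n = √(2.07×10⁻¹²) = 1.44×10⁻⁶ V = 1.44 µV

1.44 µV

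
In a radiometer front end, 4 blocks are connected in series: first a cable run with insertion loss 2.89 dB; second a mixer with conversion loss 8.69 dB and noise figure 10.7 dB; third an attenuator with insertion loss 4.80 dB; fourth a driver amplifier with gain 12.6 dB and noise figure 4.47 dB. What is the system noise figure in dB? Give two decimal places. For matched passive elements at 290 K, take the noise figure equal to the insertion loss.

21.14 dB

Convert to linear (a loss of L dB is a gain of −L dB): F_i = 10^(NF_i/10), G_i = 10^(G_i,dB/10)
  Stage 1: F_1 = 10^(2.89/10) = 1.945, G_1 = 10^(−2.89/10) = 0.5140
  Stage 2: F_2 = 10^(10.7/10) = 11.75, G_2 = 10^(−8.69/10) = 0.1352
  Stage 3: F_3 = 10^(4.80/10) = 3.020, G_3 = 10^(−4.80/10) = 0.3311
  Stage 4: F_4 = 10^(4.47/10) = 2.799, G_4 = 10^(12.6/10) = 18.20
Friis cascade:
  F = 1.945 + (11.75 − 1)/0.5140 + (3.020 − 1)/0.06950 + (2.799 − 1)/0.02301 = 130.1
NF = 10 log₁₀(130.1) = 21.14 dB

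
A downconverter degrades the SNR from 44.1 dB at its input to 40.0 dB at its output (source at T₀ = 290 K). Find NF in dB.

4.1 dB

NF (dB) = SNR_in(dB) − SNR_out(dB) when the source is at T₀
NF = 44.1 − 40.0 = 4.1 dB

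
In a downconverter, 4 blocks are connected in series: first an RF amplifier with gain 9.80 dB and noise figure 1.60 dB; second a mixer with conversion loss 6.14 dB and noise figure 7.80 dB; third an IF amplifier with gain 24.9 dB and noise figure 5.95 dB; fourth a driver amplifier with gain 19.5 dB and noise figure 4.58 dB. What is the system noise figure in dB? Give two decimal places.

Convert to linear (a loss of L dB is a gain of −L dB): F_i = 10^(NF_i/10), G_i = 10^(G_i,dB/10)
  Stage 1: F_1 = 10^(1.60/10) = 1.445, G_1 = 10^(9.80/10) = 9.550
  Stage 2: F_2 = 10^(7.80/10) = 6.026, G_2 = 10^(−6.14/10) = 0.2432
  Stage 3: F_3 = 10^(5.95/10) = 3.936, G_3 = 10^(24.9/10) = 309.0
  Stage 4: F_4 = 10^(4.58/10) = 2.871, G_4 = 10^(19.5/10) = 89.13
Friis cascade:
  F = 1.445 + (6.026 − 1)/9.550 + (3.936 − 1)/2.323 + (2.871 − 1)/717.8 = 3.238
NF = 10 log₁₀(3.238) = 5.10 dB

5.10 dB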